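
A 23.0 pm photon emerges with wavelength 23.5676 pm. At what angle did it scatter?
40.00°

First find the wavelength shift:
Δλ = λ' - λ = 23.5676 - 23.0 = 0.5676 pm

Using Δλ = λ_C(1 - cos θ), with λ_C = h/(m_e·c) ≈ 2.42631024 pm:
cos θ = 1 - Δλ/λ_C
cos θ = 1 - 0.5676/2.42631024
cos θ = 0.766065

θ = arccos(0.766065)
θ = 40.00°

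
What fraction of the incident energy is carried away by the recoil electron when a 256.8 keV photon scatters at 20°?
0.0294 (or 2.94%)

Calculate initial and final photon energies:

Initial: E₀ = 256.8 keV → λ₀ = 4.8280 pm
Compton shift: Δλ = 0.1463 pm
Final wavelength: λ' = 4.9744 pm
Final energy: E' = 249.2461 keV

Fractional energy loss:
(E₀ - E')/E₀ = (256.8000 - 249.2461)/256.8000
= 7.5539/256.8000
= 0.0294
= 2.94%

(Intermediate values are shown rounded; full precision is carried through to the final answer.)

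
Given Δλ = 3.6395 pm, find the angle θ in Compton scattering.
120.00°

From the Compton formula Δλ = λ_C(1 - cos θ), we can solve for θ:

cos θ = 1 - Δλ/λ_C

Given:
- Δλ = 3.6395 pm
- λ_C = h/(m_e·c) ≈ 2.42631024 pm

cos θ = 1 - 3.6395/2.42631024
cos θ = 1 - 1.500014
cos θ = -0.500014

θ = arccos(-0.500014)
θ = 120.00°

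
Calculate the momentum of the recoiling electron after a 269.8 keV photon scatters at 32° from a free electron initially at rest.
7.7225e-23 kg·m/s

The electron is initially at rest, so by conservation of momentum:
p⃗_e = p⃗₀ − p⃗'  (incident photon momentum minus scattered photon momentum)

Photon momentum magnitudes (p = h/λ = E/c):
λ₀ = hc/E₀ = 4.5954 pm → p₀ = h/λ₀ = 1.4419e-22 kg·m/s
Δλ = λ_C(1 − cos 32°) = 0.3687 pm
λ' = 4.9641 pm → p' = h/λ' = 1.3348e-22 kg·m/s

The scattered photon makes angle θ = 32° with the incident direction, so by the law of cosines:
|p⃗_e|² = p₀² + p'² − 2p₀p'cos θ
|p⃗_e|² = (1.4419e-22)² + (1.3348e-22)² − 2·1.4419e-22·1.3348e-22·cos(32°)
|p⃗_e| = 7.7225e-23 kg·m/s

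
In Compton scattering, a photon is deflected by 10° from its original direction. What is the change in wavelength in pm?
0.0369 pm

Using the Compton scattering formula:
Δλ = λ_C(1 - cos θ)

where λ_C = h/(m_e·c) ≈ 2.4263 pm is the Compton wavelength of an electron.

For θ = 10°:
cos(10°) = 0.9848
1 - cos(10°) = 0.0152

Δλ = 2.4263 × 0.0152
Δλ = 0.0369 pm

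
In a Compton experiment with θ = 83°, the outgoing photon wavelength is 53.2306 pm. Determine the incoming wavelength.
51.1000 pm

From λ' = λ + Δλ, we have λ = λ' - Δλ

First calculate the Compton shift:
Δλ = λ_C(1 - cos θ)
Δλ = 2.4263 × (1 - cos(83°))
Δλ = 2.4263 × 0.8781
Δλ = 2.1306 pm

Initial wavelength:
λ = λ' - Δλ
λ = 53.2306 - 2.1306
λ = 51.1000 pm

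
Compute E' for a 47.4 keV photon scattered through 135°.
40.9203 keV

First convert energy to wavelength:
λ = hc/E, with hc ≈ 1239.842 keV·pm (i.e. 1239.842 eV·nm)

For E = 47.4 keV = 47400 eV:
λ = 1239.842 keV·pm / 47.4 keV
λ = 26.1570 pm

Calculate the Compton shift:
Δλ = λ_C(1 - cos(135°)) = 2.4263 × 1.7071
Δλ = 4.1420 pm

Final wavelength:
λ' = 26.1570 + 4.1420 = 30.2990 pm

Final energy:
E' = hc/λ' = 1239.842 / 30.2990 = 40.9203 keV

(Intermediate values are shown rounded; full precision is carried through to the final answer.)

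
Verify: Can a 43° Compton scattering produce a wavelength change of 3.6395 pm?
No, inconsistent

Calculate the expected shift for θ = 43°:

Δλ_expected = λ_C(1 - cos(43°))
Δλ_expected = 2.4263 × (1 - cos(43°))
Δλ_expected = 2.4263 × 0.2686
Δλ_expected = 0.6518 pm

Given shift: 3.6395 pm
Expected shift: 0.6518 pm
Difference: 2.9876 pm

The values do not match. The given shift corresponds to θ ≈ 120.0°, not 43°.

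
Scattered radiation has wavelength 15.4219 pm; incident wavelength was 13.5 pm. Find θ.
78.00°

First find the wavelength shift:
Δλ = λ' - λ = 15.4219 - 13.5 = 1.9219 pm

Using Δλ = λ_C(1 - cos θ), with λ_C = h/(m_e·c) ≈ 2.42631024 pm:
cos θ = 1 - Δλ/λ_C
cos θ = 1 - 1.9219/2.42631024
cos θ = 0.207892

θ = arccos(0.207892)
θ = 78.00°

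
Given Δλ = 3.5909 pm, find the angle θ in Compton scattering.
118.68°

From the Compton formula Δλ = λ_C(1 - cos θ), we can solve for θ:

cos θ = 1 - Δλ/λ_C

Given:
- Δλ = 3.5909 pm
- λ_C = h/(m_e·c) ≈ 2.42631024 pm

cos θ = 1 - 3.5909/2.42631024
cos θ = 1 - 1.479984
cos θ = -0.479984

θ = arccos(-0.479984)
θ = 118.68°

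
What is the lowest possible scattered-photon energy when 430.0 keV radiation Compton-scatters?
160.2697 keV (at θ = 180°)

The scattered photon has minimum energy when its wavelength is maximum, i.e., when the Compton shift Δλ = λ_C(1 − cos θ) is maximum. This occurs at θ = 180° (backscattering), giving Δλ_max = 2λ_C = 4.8526 pm.

Initial wavelength: λ₀ = hc/E₀ = 2.8834 pm
Maximum final wavelength: λ'_max = λ₀ + 2λ_C = 2.8834 + 4.8526 = 7.7360 pm
Minimum final energy: E'_min = hc/λ'_max = 160.2697 keV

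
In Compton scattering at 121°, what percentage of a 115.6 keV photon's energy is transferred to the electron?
0.2553 (or 25.53%)

Calculate initial and final photon energies:

Initial: E₀ = 115.6 keV → λ₀ = 10.7253 pm
Compton shift: Δλ = 3.6760 pm
Final wavelength: λ' = 14.4012 pm
Final energy: E' = 86.0928 keV

Fractional energy loss:
(E₀ - E')/E₀ = (115.6000 - 86.0928)/115.6000
= 29.5072/115.6000
= 0.2553
= 25.53%

(Intermediate values are shown rounded; full precision is carried through to the final answer.)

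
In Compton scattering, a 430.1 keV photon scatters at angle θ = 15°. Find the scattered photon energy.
418.1088 keV

First convert energy to wavelength:
λ = hc/E, with hc ≈ 1239.842 keV·pm (i.e. 1239.842 eV·nm)

For E = 430.1 keV = 430100 eV:
λ = 1239.842 keV·pm / 430.1 keV
λ = 2.8827 pm

Calculate the Compton shift:
Δλ = λ_C(1 - cos(15°)) = 2.4263 × 0.0341
Δλ = 0.0827 pm

Final wavelength:
λ' = 2.8827 + 0.0827 = 2.9654 pm

Final energy:
E' = hc/λ' = 1239.842 / 2.9654 = 418.1088 keV

(Intermediate values are shown rounded; full precision is carried through to the final answer.)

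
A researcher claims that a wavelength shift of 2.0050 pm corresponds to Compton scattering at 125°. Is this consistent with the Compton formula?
No, inconsistent

Calculate the expected shift for θ = 125°:

Δλ_expected = λ_C(1 - cos(125°))
Δλ_expected = 2.4263 × (1 - cos(125°))
Δλ_expected = 2.4263 × 1.5736
Δλ_expected = 3.8180 pm

Given shift: 2.0050 pm
Expected shift: 3.8180 pm
Difference: 1.8130 pm

The values do not match. The given shift corresponds to θ ≈ 80.0°, not 125°.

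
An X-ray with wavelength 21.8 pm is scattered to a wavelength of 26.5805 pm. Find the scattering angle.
166.00°

First find the wavelength shift:
Δλ = λ' - λ = 26.5805 - 21.8 = 4.7805 pm

Using Δλ = λ_C(1 - cos θ), with λ_C = h/(m_e·c) ≈ 2.42631024 pm:
cos θ = 1 - Δλ/λ_C
cos θ = 1 - 4.7805/2.42631024
cos θ = -0.970276

θ = arccos(-0.970276)
θ = 166.00°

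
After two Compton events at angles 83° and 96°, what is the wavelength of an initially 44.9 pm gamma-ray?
49.7105 pm

Apply Compton shift twice:

First scattering at θ₁ = 83°:
Δλ₁ = λ_C(1 - cos(83°))
Δλ₁ = 2.4263 × 0.8781
Δλ₁ = 2.1306 pm

After first scattering:
λ₁ = 44.9 + 2.1306 = 47.0306 pm

Second scattering at θ₂ = 96°:
Δλ₂ = λ_C(1 - cos(96°))
Δλ₂ = 2.4263 × 1.1045
Δλ₂ = 2.6799 pm

Final wavelength:
λ₂ = 47.0306 + 2.6799 = 49.7105 pm

Total shift: Δλ_total = 2.1306 + 2.6799 = 4.8105 pm

(Intermediate values are shown rounded; full precision is carried through to the final answer.)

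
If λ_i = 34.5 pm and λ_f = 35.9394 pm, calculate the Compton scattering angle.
66.00°

First find the wavelength shift:
Δλ = λ' - λ = 35.9394 - 34.5 = 1.4394 pm

Using Δλ = λ_C(1 - cos θ), with λ_C = h/(m_e·c) ≈ 2.42631024 pm:
cos θ = 1 - Δλ/λ_C
cos θ = 1 - 1.4394/2.42631024
cos θ = 0.406754

θ = arccos(0.406754)
θ = 66.00°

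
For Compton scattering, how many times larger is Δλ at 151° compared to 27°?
151° produces the larger shift by a factor of 17.199

Calculate both shifts using Δλ = λ_C(1 - cos θ):

For θ₁ = 27°:
Δλ₁ = 2.4263 × (1 - cos(27°))
Δλ₁ = 2.4263 × 0.1090
Δλ₁ = 0.2645 pm

For θ₂ = 151°:
Δλ₂ = 2.4263 × (1 - cos(151°))
Δλ₂ = 2.4263 × 1.8746
Δλ₂ = 4.5484 pm

The 151° angle produces the larger shift.
Ratio: 4.5484/0.2645 = 17.199

(Intermediate values are shown rounded; full precision is carried through to the final answer.)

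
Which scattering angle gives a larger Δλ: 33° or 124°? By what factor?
124° produces the larger shift by a factor of 9.665

Calculate both shifts using Δλ = λ_C(1 - cos θ):

For θ₁ = 33°:
Δλ₁ = 2.4263 × (1 - cos(33°))
Δλ₁ = 2.4263 × 0.1613
Δλ₁ = 0.3914 pm

For θ₂ = 124°:
Δλ₂ = 2.4263 × (1 - cos(124°))
Δλ₂ = 2.4263 × 1.5592
Δλ₂ = 3.7831 pm

The 124° angle produces the larger shift.
Ratio: 3.7831/0.3914 = 9.665

(Intermediate values are shown rounded; full precision is carried through to the final answer.)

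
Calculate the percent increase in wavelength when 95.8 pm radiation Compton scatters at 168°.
5.0100%

Calculate the Compton shift:
Δλ = λ_C(1 - cos(168°))
Δλ = 2.4263 × (1 - cos(168°))
Δλ = 2.4263 × 1.9781
Δλ = 4.7996 pm

Percentage change:
(Δλ/λ₀) × 100 = (4.7996/95.8) × 100
= 5.0100%

(Intermediate values are shown rounded; full precision is carried through to the final answer.)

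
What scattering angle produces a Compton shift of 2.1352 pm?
83.11°

From the Compton formula Δλ = λ_C(1 - cos θ), we can solve for θ:

cos θ = 1 - Δλ/λ_C

Given:
- Δλ = 2.1352 pm
- λ_C = h/(m_e·c) ≈ 2.42631024 pm

cos θ = 1 - 2.1352/2.42631024
cos θ = 1 - 0.880019
cos θ = 0.119981

θ = arccos(0.119981)
θ = 83.11°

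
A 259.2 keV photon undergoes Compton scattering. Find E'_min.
128.6682 keV (at θ = 180°)

The scattered photon has minimum energy when its wavelength is maximum, i.e., when the Compton shift Δλ = λ_C(1 − cos θ) is maximum. This occurs at θ = 180° (backscattering), giving Δλ_max = 2λ_C = 4.8526 pm.

Initial wavelength: λ₀ = hc/E₀ = 4.7833 pm
Maximum final wavelength: λ'_max = λ₀ + 2λ_C = 4.7833 + 4.8526 = 9.6360 pm
Minimum final energy: E'_min = hc/λ'_max = 128.6682 keV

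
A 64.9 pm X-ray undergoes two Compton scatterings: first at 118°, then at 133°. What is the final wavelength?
72.5464 pm

Apply Compton shift twice:

First scattering at θ₁ = 118°:
Δλ₁ = λ_C(1 - cos(118°))
Δλ₁ = 2.4263 × 1.4695
Δλ₁ = 3.5654 pm

After first scattering:
λ₁ = 64.9 + 3.5654 = 68.4654 pm

Second scattering at θ₂ = 133°:
Δλ₂ = λ_C(1 - cos(133°))
Δλ₂ = 2.4263 × 1.6820
Δλ₂ = 4.0810 pm

Final wavelength:
λ₂ = 68.4654 + 4.0810 = 72.5464 pm

Total shift: Δλ_total = 3.5654 + 4.0810 = 7.6464 pm

(Intermediate values are shown rounded; full precision is carried through to the final answer.)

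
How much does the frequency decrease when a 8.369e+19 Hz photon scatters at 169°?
4.796e+19 Hz (decrease)

Convert frequency to wavelength (c = 299792458 m/s):
λ₀ = c/f₀ = 299792458/8.369e+19 = 3.5821778e-12 m = 3.5822 pm

Calculate Compton shift:
Δλ = λ_C(1 - cos(169°)) = 4.8080 pm

Final wavelength:
λ' = λ₀ + Δλ = 3.5822 + 4.8080 = 8.3902 pm

Final frequency:
f' = c/λ' = 299792458/8.3902201e-12 = 3.5731179e+19 Hz

Frequency shift (decrease):
Δf = f₀ - f' = 8.369e+19 - 3.5731179e+19 = 4.796e+19 Hz

(Intermediate values are shown rounded; full precision is carried through to the final answer.)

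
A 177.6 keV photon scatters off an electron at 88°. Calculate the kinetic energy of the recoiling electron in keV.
44.6086 keV

By energy conservation: K_e = E_initial - E_final

First find the scattered photon energy:
Initial wavelength: λ = hc/E = 6.9811 pm
Compton shift: Δλ = λ_C(1 - cos(88°)) = 2.3416 pm
Final wavelength: λ' = 6.9811 + 2.3416 = 9.3227 pm
Final photon energy: E' = hc/λ' = 132.9914 keV

Electron kinetic energy:
K_e = E - E' = 177.6000 - 132.9914 = 44.6086 keV

(Intermediate values are shown rounded; full precision is carried through to the final answer.)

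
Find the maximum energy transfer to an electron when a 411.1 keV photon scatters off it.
253.5304 keV

Maximum energy transfer occurs at θ = 180° (backscattering).

Initial photon: E₀ = 411.1 keV → λ₀ = 3.0159 pm

Maximum Compton shift (at 180°):
Δλ_max = 2λ_C = 2 × 2.4263 = 4.8526 pm

Final wavelength:
λ' = 3.0159 + 4.8526 = 7.8685 pm

Minimum photon energy (maximum energy to electron):
E'_min = hc/λ' = 157.5696 keV

Maximum electron kinetic energy:
K_max = E₀ - E'_min = 411.1000 - 157.5696 = 253.5304 keV

(Intermediate values are shown rounded; full precision is carried through to the final answer.)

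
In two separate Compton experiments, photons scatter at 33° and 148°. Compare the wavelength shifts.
148° produces the larger shift by a factor of 11.455

Calculate both shifts using Δλ = λ_C(1 - cos θ):

For θ₁ = 33°:
Δλ₁ = 2.4263 × (1 - cos(33°))
Δλ₁ = 2.4263 × 0.1613
Δλ₁ = 0.3914 pm

For θ₂ = 148°:
Δλ₂ = 2.4263 × (1 - cos(148°))
Δλ₂ = 2.4263 × 1.8480
Δλ₂ = 4.4839 pm

The 148° angle produces the larger shift.
Ratio: 4.4839/0.3914 = 11.455

(Intermediate values are shown rounded; full precision is carried through to the final answer.)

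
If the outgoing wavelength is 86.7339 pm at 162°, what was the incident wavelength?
82.0000 pm

From λ' = λ + Δλ, we have λ = λ' - Δλ

First calculate the Compton shift:
Δλ = λ_C(1 - cos θ)
Δλ = 2.4263 × (1 - cos(162°))
Δλ = 2.4263 × 1.9511
Δλ = 4.7339 pm

Initial wavelength:
λ = λ' - Δλ
λ = 86.7339 - 4.7339
λ = 82.0000 pm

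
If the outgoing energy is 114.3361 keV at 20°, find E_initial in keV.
115.9000 keV

Convert final energy to wavelength (hc ≈ 1239.842 keV·pm):
λ' = hc/E' = 1239.842 / 114.3361 = 10.8438 pm

Calculate the Compton shift:
Δλ = λ_C(1 - cos(20°))
Δλ = 2.4263 × (1 - cos(20°))
Δλ = 0.1463 pm

Initial wavelength:
λ = λ' - Δλ = 10.8438 - 0.1463 = 10.6975 pm

Initial energy:
E = hc/λ = 1239.842 / 10.6975 = 115.9000 keV

(Intermediate values are shown rounded; full precision is carried through to the final answer.)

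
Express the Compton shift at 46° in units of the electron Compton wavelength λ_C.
0.3053 λ_C

The Compton shift formula is:
Δλ = λ_C(1 - cos θ)

Dividing both sides by λ_C:
Δλ/λ_C = 1 - cos θ

For θ = 46°:
Δλ/λ_C = 1 - cos(46°)
Δλ/λ_C = 1 - 0.6947
Δλ/λ_C = 0.3053

This means the shift is 0.3053 × λ_C = 0.7409 pm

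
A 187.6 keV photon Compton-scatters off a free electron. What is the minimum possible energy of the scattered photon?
108.1737 keV (at θ = 180°)

The scattered photon has minimum energy when its wavelength is maximum, i.e., when the Compton shift Δλ = λ_C(1 − cos θ) is maximum. This occurs at θ = 180° (backscattering), giving Δλ_max = 2λ_C = 4.8526 pm.

Initial wavelength: λ₀ = hc/E₀ = 6.6090 pm
Maximum final wavelength: λ'_max = λ₀ + 2λ_C = 6.6090 + 4.8526 = 11.4616 pm
Minimum final energy: E'_min = hc/λ'_max = 108.1737 keV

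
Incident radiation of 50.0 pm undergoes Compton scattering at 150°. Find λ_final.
54.5276 pm

Using the Compton scattering formula:
λ' = λ + Δλ = λ + λ_C(1 - cos θ)

Given:
- Initial wavelength λ = 50.0 pm
- Scattering angle θ = 150°
- Compton wavelength λ_C ≈ 2.4263 pm

Calculate the shift:
Δλ = 2.4263 × (1 - cos(150°))
Δλ = 2.4263 × 1.8660
Δλ = 4.5276 pm

Final wavelength:
λ' = 50.0 + 4.5276 = 54.5276 pm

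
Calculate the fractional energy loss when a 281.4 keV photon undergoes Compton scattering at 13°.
0.0139 (or 1.39%)

Calculate initial and final photon energies:

Initial: E₀ = 281.4 keV → λ₀ = 4.4060 pm
Compton shift: Δλ = 0.0622 pm
Final wavelength: λ' = 4.4682 pm
Final energy: E' = 277.4836 keV

Fractional energy loss:
(E₀ - E')/E₀ = (281.4000 - 277.4836)/281.4000
= 3.9164/281.4000
= 0.0139
= 1.39%

(Intermediate values are shown rounded; full precision is carried through to the final answer.)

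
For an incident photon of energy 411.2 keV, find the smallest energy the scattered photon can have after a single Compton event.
157.5843 keV (at θ = 180°)

The scattered photon has minimum energy when its wavelength is maximum, i.e., when the Compton shift Δλ = λ_C(1 − cos θ) is maximum. This occurs at θ = 180° (backscattering), giving Δλ_max = 2λ_C = 4.8526 pm.

Initial wavelength: λ₀ = hc/E₀ = 3.0152 pm
Maximum final wavelength: λ'_max = λ₀ + 2λ_C = 3.0152 + 4.8526 = 7.8678 pm
Minimum final energy: E'_min = hc/λ'_max = 157.5843 keV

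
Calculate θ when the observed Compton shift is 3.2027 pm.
108.66°

From the Compton formula Δλ = λ_C(1 - cos θ), we can solve for θ:

cos θ = 1 - Δλ/λ_C

Given:
- Δλ = 3.2027 pm
- λ_C = h/(m_e·c) ≈ 2.42631024 pm

cos θ = 1 - 3.2027/2.42631024
cos θ = 1 - 1.319988
cos θ = -0.319988

θ = arccos(-0.319988)
θ = 108.66°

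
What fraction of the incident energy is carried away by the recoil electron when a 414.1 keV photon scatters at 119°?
0.5461 (or 54.61%)

Calculate initial and final photon energies:

Initial: E₀ = 414.1 keV → λ₀ = 2.9941 pm
Compton shift: Δλ = 3.6026 pm
Final wavelength: λ' = 6.5967 pm
Final energy: E' = 187.9496 keV

Fractional energy loss:
(E₀ - E')/E₀ = (414.1000 - 187.9496)/414.1000
= 226.1504/414.1000
= 0.5461
= 54.61%

(Intermediate values are shown rounded; full precision is carried through to the final answer.)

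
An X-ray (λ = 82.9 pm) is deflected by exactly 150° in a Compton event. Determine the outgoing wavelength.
87.4276 pm

Using the Compton formula: λ' = λ + λ_C(1 − cos θ)

For θ = 150°, cos θ = -√3/2 (exact) ≈ -0.8660, so:
1 − cos 150° = 1 − (-√3/2) ≈ 1.8660

Δλ = λ_C × 1.8660 = 2.4263 × 1.8660 = 4.5276 pm

λ' = 82.9 + 4.5276 = 87.4276 pm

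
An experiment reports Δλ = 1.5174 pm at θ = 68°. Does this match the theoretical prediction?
Yes, consistent

Calculate the expected shift for θ = 68°:

Δλ_expected = λ_C(1 - cos(68°))
Δλ_expected = 2.4263 × (1 - cos(68°))
Δλ_expected = 2.4263 × 0.6254
Δλ_expected = 1.5174 pm

Given shift: 1.5174 pm
Expected shift: 1.5174 pm
Difference: 0.0000 pm

The values match. This is consistent with Compton scattering at the stated angle.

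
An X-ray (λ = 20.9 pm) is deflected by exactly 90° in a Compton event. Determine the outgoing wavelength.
23.3263 pm

Using the Compton formula: λ' = λ + λ_C(1 − cos θ)

For θ = 90°, cos θ = 0 (exact) = 0.0000, so:
1 − cos 90° = 1 − (0) = 1.0000

Δλ = λ_C × 1.0000 = 2.4263 × 1.0000 = 2.4263 pm

λ' = 20.9 + 2.4263 = 23.3263 pm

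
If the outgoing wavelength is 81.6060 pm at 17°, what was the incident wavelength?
81.5000 pm

From λ' = λ + Δλ, we have λ = λ' - Δλ

First calculate the Compton shift:
Δλ = λ_C(1 - cos θ)
Δλ = 2.4263 × (1 - cos(17°))
Δλ = 2.4263 × 0.0437
Δλ = 0.1060 pm

Initial wavelength:
λ = λ' - Δλ
λ = 81.6060 - 0.1060
λ = 81.5000 pm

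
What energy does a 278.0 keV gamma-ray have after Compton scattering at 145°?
139.7211 keV

First convert energy to wavelength:
λ = hc/E, with hc ≈ 1239.842 keV·pm (i.e. 1239.842 eV·nm)

For E = 278.0 keV = 278000 eV:
λ = 1239.842 keV·pm / 278.0 keV
λ = 4.4599 pm

Calculate the Compton shift:
Δλ = λ_C(1 - cos(145°)) = 2.4263 × 1.8192
Δλ = 4.4138 pm

Final wavelength:
λ' = 4.4599 + 4.4138 = 8.8737 pm

Final energy:
E' = hc/λ' = 1239.842 / 8.8737 = 139.7211 keV

(Intermediate values are shown rounded; full precision is carried through to the final answer.)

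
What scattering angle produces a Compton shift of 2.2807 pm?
86.56°

From the Compton formula Δλ = λ_C(1 - cos θ), we can solve for θ:

cos θ = 1 - Δλ/λ_C

Given:
- Δλ = 2.2807 pm
- λ_C = h/(m_e·c) ≈ 2.42631024 pm

cos θ = 1 - 2.2807/2.42631024
cos θ = 1 - 0.939987
cos θ = 0.060013

θ = arccos(0.060013)
θ = 86.56°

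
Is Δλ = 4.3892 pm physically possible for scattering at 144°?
Yes, consistent

Calculate the expected shift for θ = 144°:

Δλ_expected = λ_C(1 - cos(144°))
Δλ_expected = 2.4263 × (1 - cos(144°))
Δλ_expected = 2.4263 × 1.8090
Δλ_expected = 4.3892 pm

Given shift: 4.3892 pm
Expected shift: 4.3892 pm
Difference: 0.0000 pm

The values match. This is consistent with Compton scattering at the stated angle.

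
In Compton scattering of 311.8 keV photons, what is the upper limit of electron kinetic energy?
171.3720 keV

Maximum energy transfer occurs at θ = 180° (backscattering).

Initial photon: E₀ = 311.8 keV → λ₀ = 3.9764 pm

Maximum Compton shift (at 180°):
Δλ_max = 2λ_C = 2 × 2.4263 = 4.8526 pm

Final wavelength:
λ' = 3.9764 + 4.8526 = 8.8290 pm

Minimum photon energy (maximum energy to electron):
E'_min = hc/λ' = 140.4280 keV

Maximum electron kinetic energy:
K_max = E₀ - E'_min = 311.8000 - 140.4280 = 171.3720 keV

(Intermediate values are shown rounded; full precision is carried through to the final answer.)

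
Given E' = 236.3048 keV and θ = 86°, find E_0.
414.7000 keV

Convert final energy to wavelength (hc ≈ 1239.842 keV·pm):
λ' = hc/E' = 1239.842 / 236.3048 = 5.2468 pm

Calculate the Compton shift:
Δλ = λ_C(1 - cos(86°))
Δλ = 2.4263 × (1 - cos(86°))
Δλ = 2.2571 pm

Initial wavelength:
λ = λ' - Δλ = 5.2468 - 2.2571 = 2.9897 pm

Initial energy:
E = hc/λ = 1239.842 / 2.9897 = 414.7000 keV

(Intermediate values are shown rounded; full precision is carried through to the final answer.)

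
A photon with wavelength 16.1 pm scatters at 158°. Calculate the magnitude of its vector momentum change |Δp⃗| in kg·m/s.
7.1728e-23 kg·m/s

Photon momentum magnitude is p = h/λ.

Initial momentum:
p₀ = h/λ = 6.6261e-34/1.6100e-11 = 4.1156e-23 kg·m/s

After scattering:
λ' = λ + Δλ = 16.1 + 4.6759 = 20.7759 pm
p' = h/λ' = 6.6261e-34/2.0776e-11 = 3.1893e-23 kg·m/s

Momentum is a vector; the scattered photon's direction makes angle θ = 158° with the incident direction. The magnitude of the vector change Δp⃗ = p⃗₀ − p⃗' is found from the law of cosines:
|Δp⃗|² = p₀² + p'² − 2p₀p'cos θ
|Δp⃗|² = (4.1156e-23)² + (3.1893e-23)² − 2·4.1156e-23·3.1893e-23·cos(158°)
|Δp⃗| = 7.1728e-23 kg·m/s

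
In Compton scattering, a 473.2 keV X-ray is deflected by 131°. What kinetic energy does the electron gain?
286.4272 keV

By energy conservation: K_e = E_initial - E_final

First find the scattered photon energy:
Initial wavelength: λ = hc/E = 2.6201 pm
Compton shift: Δλ = λ_C(1 - cos(131°)) = 4.0181 pm
Final wavelength: λ' = 2.6201 + 4.0181 = 6.6382 pm
Final photon energy: E' = hc/λ' = 186.7728 keV

Electron kinetic energy:
K_e = E - E' = 473.2000 - 186.7728 = 286.4272 keV

(Intermediate values are shown rounded; full precision is carried through to the final answer.)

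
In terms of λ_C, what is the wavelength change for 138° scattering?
1.7431 λ_C

The Compton shift formula is:
Δλ = λ_C(1 - cos θ)

Dividing both sides by λ_C:
Δλ/λ_C = 1 - cos θ

For θ = 138°:
Δλ/λ_C = 1 - cos(138°)
Δλ/λ_C = 1 - -0.7431
Δλ/λ_C = 1.7431

This means the shift is 1.7431 × λ_C = 4.2294 pm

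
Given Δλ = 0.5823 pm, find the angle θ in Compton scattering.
40.54°

From the Compton formula Δλ = λ_C(1 - cos θ), we can solve for θ:

cos θ = 1 - Δλ/λ_C

Given:
- Δλ = 0.5823 pm
- λ_C = h/(m_e·c) ≈ 2.42631024 pm

cos θ = 1 - 0.5823/2.42631024
cos θ = 1 - 0.239994
cos θ = 0.760006

θ = arccos(0.760006)
θ = 40.54°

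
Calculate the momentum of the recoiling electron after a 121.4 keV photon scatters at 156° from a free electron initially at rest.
1.0717e-22 kg·m/s

The electron is initially at rest, so by conservation of momentum:
p⃗_e = p⃗₀ − p⃗'  (incident photon momentum minus scattered photon momentum)

Photon momentum magnitudes (p = h/λ = E/c):
λ₀ = hc/E₀ = 10.2129 pm → p₀ = h/λ₀ = 6.4880e-23 kg·m/s
Δλ = λ_C(1 − cos 156°) = 4.6429 pm
λ' = 14.8557 pm → p' = h/λ' = 4.4603e-23 kg·m/s

The scattered photon makes angle θ = 156° with the incident direction, so by the law of cosines:
|p⃗_e|² = p₀² + p'² − 2p₀p'cos θ
|p⃗_e|² = (6.4880e-23)² + (4.4603e-23)² − 2·6.4880e-23·4.4603e-23·cos(156°)
|p⃗_e| = 1.0717e-22 kg·m/s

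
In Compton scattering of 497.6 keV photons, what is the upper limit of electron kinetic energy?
328.7823 keV

Maximum energy transfer occurs at θ = 180° (backscattering).

Initial photon: E₀ = 497.6 keV → λ₀ = 2.4916 pm

Maximum Compton shift (at 180°):
Δλ_max = 2λ_C = 2 × 2.4263 = 4.8526 pm

Final wavelength:
λ' = 2.4916 + 4.8526 = 7.3443 pm

Minimum photon energy (maximum energy to electron):
E'_min = hc/λ' = 168.8177 keV

Maximum electron kinetic energy:
K_max = E₀ - E'_min = 497.6000 - 168.8177 = 328.7823 keV

(Intermediate values are shown rounded; full precision is carried through to the final answer.)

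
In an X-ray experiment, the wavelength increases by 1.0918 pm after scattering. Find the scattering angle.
56.63°

From the Compton formula Δλ = λ_C(1 - cos θ), we can solve for θ:

cos θ = 1 - Δλ/λ_C

Given:
- Δλ = 1.0918 pm
- λ_C = h/(m_e·c) ≈ 2.42631024 pm

cos θ = 1 - 1.0918/2.42631024
cos θ = 1 - 0.449984
cos θ = 0.550016

θ = arccos(0.550016)
θ = 56.63°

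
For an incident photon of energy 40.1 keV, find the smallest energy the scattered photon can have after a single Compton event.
34.6602 keV (at θ = 180°)

The scattered photon has minimum energy when its wavelength is maximum, i.e., when the Compton shift Δλ = λ_C(1 − cos θ) is maximum. This occurs at θ = 180° (backscattering), giving Δλ_max = 2λ_C = 4.8526 pm.

Initial wavelength: λ₀ = hc/E₀ = 30.9188 pm
Maximum final wavelength: λ'_max = λ₀ + 2λ_C = 30.9188 + 4.8526 = 35.7714 pm
Minimum final energy: E'_min = hc/λ'_max = 34.6602 keV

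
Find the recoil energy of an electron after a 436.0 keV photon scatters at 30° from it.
44.7269 keV

By energy conservation: K_e = E_initial - E_final

First find the scattered photon energy:
Initial wavelength: λ = hc/E = 2.8437 pm
Compton shift: Δλ = λ_C(1 - cos(30°)) = 0.3251 pm
Final wavelength: λ' = 2.8437 + 0.3251 = 3.1687 pm
Final photon energy: E' = hc/λ' = 391.2731 keV

Electron kinetic energy:
K_e = E - E' = 436.0000 - 391.2731 = 44.7269 keV

(Intermediate values are shown rounded; full precision is carried through to the final answer.)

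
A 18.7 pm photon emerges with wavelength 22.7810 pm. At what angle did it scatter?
133.00°

First find the wavelength shift:
Δλ = λ' - λ = 22.7810 - 18.7 = 4.0810 pm

Using Δλ = λ_C(1 - cos θ), with λ_C = h/(m_e·c) ≈ 2.42631024 pm:
cos θ = 1 - Δλ/λ_C
cos θ = 1 - 4.0810/2.42631024
cos θ = -0.681978

θ = arccos(-0.681978)
θ = 133.00°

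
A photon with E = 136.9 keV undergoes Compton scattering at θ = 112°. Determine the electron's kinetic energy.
36.8464 keV

By energy conservation: K_e = E_initial - E_final

First find the scattered photon energy:
Initial wavelength: λ = hc/E = 9.0566 pm
Compton shift: Δλ = λ_C(1 - cos(112°)) = 3.3352 pm
Final wavelength: λ' = 9.0566 + 3.3352 = 12.3918 pm
Final photon energy: E' = hc/λ' = 100.0536 keV

Electron kinetic energy:
K_e = E - E' = 136.9000 - 100.0536 = 36.8464 keV

(Intermediate values are shown rounded; full precision is carried through to the final answer.)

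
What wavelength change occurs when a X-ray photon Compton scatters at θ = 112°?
3.3352 pm

Using the Compton scattering formula:
Δλ = λ_C(1 - cos θ)

where λ_C = h/(m_e·c) ≈ 2.4263 pm is the Compton wavelength of an electron.

For θ = 112°:
cos(112°) = -0.3746
1 - cos(112°) = 1.3746

Δλ = 2.4263 × 1.3746
Δλ = 3.3352 pm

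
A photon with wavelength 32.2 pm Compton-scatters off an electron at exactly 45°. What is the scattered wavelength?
32.9106 pm

Using the Compton formula: λ' = λ + λ_C(1 − cos θ)

For θ = 45°, cos θ = √2/2 (exact) ≈ 0.7071, so:
1 − cos 45° = 1 − (√2/2) ≈ 0.2929

Δλ = λ_C × 0.2929 = 2.4263 × 0.2929 = 0.7106 pm

λ' = 32.2 + 0.7106 = 32.9106 pm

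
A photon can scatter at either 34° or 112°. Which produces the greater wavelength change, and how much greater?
112° produces the larger shift by a factor of 8.040

Calculate both shifts using Δλ = λ_C(1 - cos θ):

For θ₁ = 34°:
Δλ₁ = 2.4263 × (1 - cos(34°))
Δλ₁ = 2.4263 × 0.1710
Δλ₁ = 0.4148 pm

For θ₂ = 112°:
Δλ₂ = 2.4263 × (1 - cos(112°))
Δλ₂ = 2.4263 × 1.3746
Δλ₂ = 3.3352 pm

The 112° angle produces the larger shift.
Ratio: 3.3352/0.4148 = 8.040

(Intermediate values are shown rounded; full precision is carried through to the final answer.)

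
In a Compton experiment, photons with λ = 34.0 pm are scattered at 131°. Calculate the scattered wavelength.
38.0181 pm

Using the Compton scattering formula:
λ' = λ + Δλ = λ + λ_C(1 - cos θ)

Given:
- Initial wavelength λ = 34.0 pm
- Scattering angle θ = 131°
- Compton wavelength λ_C ≈ 2.4263 pm

Calculate the shift:
Δλ = 2.4263 × (1 - cos(131°))
Δλ = 2.4263 × 1.6561
Δλ = 4.0181 pm

Final wavelength:
λ' = 34.0 + 4.0181 = 38.0181 pm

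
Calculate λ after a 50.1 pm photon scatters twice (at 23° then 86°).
52.5499 pm

Apply Compton shift twice:

First scattering at θ₁ = 23°:
Δλ₁ = λ_C(1 - cos(23°))
Δλ₁ = 2.4263 × 0.0795
Δλ₁ = 0.1929 pm

After first scattering:
λ₁ = 50.1 + 0.1929 = 50.2929 pm

Second scattering at θ₂ = 86°:
Δλ₂ = λ_C(1 - cos(86°))
Δλ₂ = 2.4263 × 0.9302
Δλ₂ = 2.2571 pm

Final wavelength:
λ₂ = 50.2929 + 2.2571 = 52.5499 pm

Total shift: Δλ_total = 0.1929 + 2.2571 = 2.4499 pm

(Intermediate values are shown rounded; full precision is carried through to the final answer.)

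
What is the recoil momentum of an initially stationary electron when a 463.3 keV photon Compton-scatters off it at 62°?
2.2448e-22 kg·m/s

The electron is initially at rest, so by conservation of momentum:
p⃗_e = p⃗₀ − p⃗'  (incident photon momentum minus scattered photon momentum)

Photon momentum magnitudes (p = h/λ = E/c):
λ₀ = hc/E₀ = 2.6761 pm → p₀ = h/λ₀ = 2.4760e-22 kg·m/s
Δλ = λ_C(1 − cos 62°) = 1.2872 pm
λ' = 3.9633 pm → p' = h/λ' = 1.6718e-22 kg·m/s

The scattered photon makes angle θ = 62° with the incident direction, so by the law of cosines:
|p⃗_e|² = p₀² + p'² − 2p₀p'cos θ
|p⃗_e|² = (2.4760e-22)² + (1.6718e-22)² − 2·2.4760e-22·1.6718e-22·cos(62°)
|p⃗_e| = 2.2448e-22 kg·m/s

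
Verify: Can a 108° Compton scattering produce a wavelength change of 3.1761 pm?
Yes, consistent

Calculate the expected shift for θ = 108°:

Δλ_expected = λ_C(1 - cos(108°))
Δλ_expected = 2.4263 × (1 - cos(108°))
Δλ_expected = 2.4263 × 1.3090
Δλ_expected = 3.1761 pm

Given shift: 3.1761 pm
Expected shift: 3.1761 pm
Difference: 0.0000 pm

The values match. This is consistent with Compton scattering at the stated angle.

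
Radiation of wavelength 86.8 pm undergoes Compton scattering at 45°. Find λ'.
87.5106 pm

Using the Compton formula: λ' = λ + λ_C(1 − cos θ)

For θ = 45°, cos θ = √2/2 (exact) ≈ 0.7071, so:
1 − cos 45° = 1 − (√2/2) ≈ 0.2929

Δλ = λ_C × 0.2929 = 2.4263 × 0.2929 = 0.7106 pm

λ' = 86.8 + 0.7106 = 87.5106 pm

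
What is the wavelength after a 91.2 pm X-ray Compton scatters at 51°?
92.0994 pm

Using the Compton scattering formula:
λ' = λ + Δλ = λ + λ_C(1 - cos θ)

Given:
- Initial wavelength λ = 91.2 pm
- Scattering angle θ = 51°
- Compton wavelength λ_C ≈ 2.4263 pm

Calculate the shift:
Δλ = 2.4263 × (1 - cos(51°))
Δλ = 2.4263 × 0.3707
Δλ = 0.8994 pm

Final wavelength:
λ' = 91.2 + 0.8994 = 92.0994 pm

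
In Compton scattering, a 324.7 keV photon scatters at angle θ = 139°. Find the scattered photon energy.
153.5238 keV

First convert energy to wavelength:
λ = hc/E, with hc ≈ 1239.842 keV·pm (i.e. 1239.842 eV·nm)

For E = 324.7 keV = 324700 eV:
λ = 1239.842 keV·pm / 324.7 keV
λ = 3.8184 pm

Calculate the Compton shift:
Δλ = λ_C(1 - cos(139°)) = 2.4263 × 1.7547
Δλ = 4.2575 pm

Final wavelength:
λ' = 3.8184 + 4.2575 = 8.0759 pm

Final energy:
E' = hc/λ' = 1239.842 / 8.0759 = 153.5238 keV

(Intermediate values are shown rounded; full precision is carried through to the final answer.)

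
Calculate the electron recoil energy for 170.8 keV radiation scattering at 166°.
67.8195 keV

By energy conservation: K_e = E_initial - E_final

First find the scattered photon energy:
Initial wavelength: λ = hc/E = 7.2590 pm
Compton shift: Δλ = λ_C(1 - cos(166°)) = 4.7805 pm
Final wavelength: λ' = 7.2590 + 4.7805 = 12.0396 pm
Final photon energy: E' = hc/λ' = 102.9805 keV

Electron kinetic energy:
K_e = E - E' = 170.8000 - 102.9805 = 67.8195 keV

(Intermediate values are shown rounded; full precision is carried through to the final answer.)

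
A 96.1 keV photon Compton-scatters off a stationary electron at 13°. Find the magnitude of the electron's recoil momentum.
1.1603e-23 kg·m/s

The electron is initially at rest, so by conservation of momentum:
p⃗_e = p⃗₀ − p⃗'  (incident photon momentum minus scattered photon momentum)

Photon momentum magnitudes (p = h/λ = E/c):
λ₀ = hc/E₀ = 12.9016 pm → p₀ = h/λ₀ = 5.1359e-23 kg·m/s
Δλ = λ_C(1 − cos 13°) = 0.0622 pm
λ' = 12.9638 pm → p' = h/λ' = 5.1112e-23 kg·m/s

The scattered photon makes angle θ = 13° with the incident direction, so by the law of cosines:
|p⃗_e|² = p₀² + p'² − 2p₀p'cos θ
|p⃗_e|² = (5.1359e-23)² + (5.1112e-23)² − 2·5.1359e-23·5.1112e-23·cos(13°)
|p⃗_e| = 1.1603e-23 kg·m/s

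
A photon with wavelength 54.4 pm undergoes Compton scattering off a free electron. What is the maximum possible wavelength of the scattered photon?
59.2526 pm (at θ = 180°)

The Compton shift is Δλ = λ_C(1 − cos θ).

Since cos θ ranges from −1 to 1, the factor (1 − cos θ) ranges from 0 to 2; the maximum shift occurs at θ = 180° (backscattering):
Δλ_max = 2λ_C = 2 × 2.4263 pm = 4.8526 pm

Maximum scattered wavelength:
λ'_max = λ₀ + Δλ_max = 54.4 + 4.8526 = 59.2526 pm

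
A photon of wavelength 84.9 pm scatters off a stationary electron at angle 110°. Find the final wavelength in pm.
88.1562 pm

Using the Compton scattering formula:
λ' = λ + Δλ = λ + λ_C(1 - cos θ)

Given:
- Initial wavelength λ = 84.9 pm
- Scattering angle θ = 110°
- Compton wavelength λ_C ≈ 2.4263 pm

Calculate the shift:
Δλ = 2.4263 × (1 - cos(110°))
Δλ = 2.4263 × 1.3420
Δλ = 3.2562 pm

Final wavelength:
λ' = 84.9 + 3.2562 = 88.1562 pm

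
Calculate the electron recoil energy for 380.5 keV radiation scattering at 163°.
225.6177 keV

By energy conservation: K_e = E_initial - E_final

First find the scattered photon energy:
Initial wavelength: λ = hc/E = 3.2585 pm
Compton shift: Δλ = λ_C(1 - cos(163°)) = 4.7466 pm
Final wavelength: λ' = 3.2585 + 4.7466 = 8.0051 pm
Final photon energy: E' = hc/λ' = 154.8823 keV

Electron kinetic energy:
K_e = E - E' = 380.5000 - 154.8823 = 225.6177 keV

(Intermediate values are shown rounded; full precision is carried through to the final answer.)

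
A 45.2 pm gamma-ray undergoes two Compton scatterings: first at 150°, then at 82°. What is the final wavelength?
51.8162 pm

Apply Compton shift twice:

First scattering at θ₁ = 150°:
Δλ₁ = λ_C(1 - cos(150°))
Δλ₁ = 2.4263 × 1.8660
Δλ₁ = 4.5276 pm

After first scattering:
λ₁ = 45.2 + 4.5276 = 49.7276 pm

Second scattering at θ₂ = 82°:
Δλ₂ = λ_C(1 - cos(82°))
Δλ₂ = 2.4263 × 0.8608
Δλ₂ = 2.0886 pm

Final wavelength:
λ₂ = 49.7276 + 2.0886 = 51.8162 pm

Total shift: Δλ_total = 4.5276 + 2.0886 = 6.6162 pm

(Intermediate values are shown rounded; full precision is carried through to the final answer.)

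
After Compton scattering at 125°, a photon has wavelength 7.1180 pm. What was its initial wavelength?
3.3000 pm

From λ' = λ + Δλ, we have λ = λ' - Δλ

First calculate the Compton shift:
Δλ = λ_C(1 - cos θ)
Δλ = 2.4263 × (1 - cos(125°))
Δλ = 2.4263 × 1.5736
Δλ = 3.8180 pm

Initial wavelength:
λ = λ' - Δλ
λ = 7.1180 - 3.8180
λ = 3.3000 pm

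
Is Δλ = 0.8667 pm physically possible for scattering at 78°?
No, inconsistent

Calculate the expected shift for θ = 78°:

Δλ_expected = λ_C(1 - cos(78°))
Δλ_expected = 2.4263 × (1 - cos(78°))
Δλ_expected = 2.4263 × 0.7921
Δλ_expected = 1.9219 pm

Given shift: 0.8667 pm
Expected shift: 1.9219 pm
Difference: 1.0551 pm

The values do not match. The given shift corresponds to θ ≈ 50.0°, not 78°.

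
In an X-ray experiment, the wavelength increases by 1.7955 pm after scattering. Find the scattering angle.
74.93°

From the Compton formula Δλ = λ_C(1 - cos θ), we can solve for θ:

cos θ = 1 - Δλ/λ_C

Given:
- Δλ = 1.7955 pm
- λ_C = h/(m_e·c) ≈ 2.42631024 pm

cos θ = 1 - 1.7955/2.42631024
cos θ = 1 - 0.740013
cos θ = 0.259987

θ = arccos(0.259987)
θ = 74.93°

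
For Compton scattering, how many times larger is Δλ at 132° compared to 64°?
132° produces the larger shift by a factor of 2.972

Calculate both shifts using Δλ = λ_C(1 - cos θ):

For θ₁ = 64°:
Δλ₁ = 2.4263 × (1 - cos(64°))
Δλ₁ = 2.4263 × 0.5616
Δλ₁ = 1.3627 pm

For θ₂ = 132°:
Δλ₂ = 2.4263 × (1 - cos(132°))
Δλ₂ = 2.4263 × 1.6691
Δλ₂ = 4.0498 pm

The 132° angle produces the larger shift.
Ratio: 4.0498/1.3627 = 2.972

(Intermediate values are shown rounded; full precision is carried through to the final answer.)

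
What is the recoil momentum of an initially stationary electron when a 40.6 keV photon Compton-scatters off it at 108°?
3.3476e-23 kg·m/s

The electron is initially at rest, so by conservation of momentum:
p⃗_e = p⃗₀ − p⃗'  (incident photon momentum minus scattered photon momentum)

Photon momentum magnitudes (p = h/λ = E/c):
λ₀ = hc/E₀ = 30.5380 pm → p₀ = h/λ₀ = 2.1698e-23 kg·m/s
Δλ = λ_C(1 − cos 108°) = 3.1761 pm
λ' = 33.7141 pm → p' = h/λ' = 1.9654e-23 kg·m/s

The scattered photon makes angle θ = 108° with the incident direction, so by the law of cosines:
|p⃗_e|² = p₀² + p'² − 2p₀p'cos θ
|p⃗_e|² = (2.1698e-23)² + (1.9654e-23)² − 2·2.1698e-23·1.9654e-23·cos(108°)
|p⃗_e| = 3.3476e-23 kg·m/s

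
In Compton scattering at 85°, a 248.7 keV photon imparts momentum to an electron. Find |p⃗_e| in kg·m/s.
1.5493e-22 kg·m/s

The electron is initially at rest, so by conservation of momentum:
p⃗_e = p⃗₀ − p⃗'  (incident photon momentum minus scattered photon momentum)

Photon momentum magnitudes (p = h/λ = E/c):
λ₀ = hc/E₀ = 4.9853 pm → p₀ = h/λ₀ = 1.3291e-22 kg·m/s
Δλ = λ_C(1 − cos 85°) = 2.2148 pm
λ' = 7.2001 pm → p' = h/λ' = 9.2027e-23 kg·m/s

The scattered photon makes angle θ = 85° with the incident direction, so by the law of cosines:
|p⃗_e|² = p₀² + p'² − 2p₀p'cos θ
|p⃗_e|² = (1.3291e-22)² + (9.2027e-23)² − 2·1.3291e-22·9.2027e-23·cos(85°)
|p⃗_e| = 1.5493e-22 kg·m/s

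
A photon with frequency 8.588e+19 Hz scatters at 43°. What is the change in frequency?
1.351e+19 Hz (decrease)

Convert frequency to wavelength (c = 299792458 m/s):
λ₀ = c/f₀ = 299792458/8.588e+19 = 3.4908297e-12 m = 3.4908 pm

Calculate Compton shift:
Δλ = λ_C(1 - cos(43°)) = 0.6518 pm

Final wavelength:
λ' = λ₀ + Δλ = 3.4908 + 0.6518 = 4.1426 pm

Final frequency:
f' = c/λ' = 299792458/4.1426490e-12 = 7.2367333e+19 Hz

Frequency shift (decrease):
Δf = f₀ - f' = 8.588e+19 - 7.2367333e+19 = 1.351e+19 Hz

(Intermediate values are shown rounded; full precision is carried through to the final answer.)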